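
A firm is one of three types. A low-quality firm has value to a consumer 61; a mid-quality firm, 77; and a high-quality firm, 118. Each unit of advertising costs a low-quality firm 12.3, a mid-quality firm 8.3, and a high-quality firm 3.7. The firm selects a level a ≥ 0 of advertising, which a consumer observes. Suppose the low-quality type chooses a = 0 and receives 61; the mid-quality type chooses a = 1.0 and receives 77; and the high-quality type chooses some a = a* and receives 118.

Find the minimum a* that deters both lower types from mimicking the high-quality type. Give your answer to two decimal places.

5.94

Low-quality type (on-path payoff 61) won't mimic when 61 ≥ 118 − 12.3·a*, i.e. a* ≥ 4.63.
Mid-quality type (on-path payoff 77 − 8.3×1.0 = 68.7) won't mimic when 68.7 ≥ 118 − 8.3·a*, i.e. a* ≥ 5.94.
Both must hold, so a* = max(4.63, 5.94) = 5.94. The mid-quality type's constraint binds.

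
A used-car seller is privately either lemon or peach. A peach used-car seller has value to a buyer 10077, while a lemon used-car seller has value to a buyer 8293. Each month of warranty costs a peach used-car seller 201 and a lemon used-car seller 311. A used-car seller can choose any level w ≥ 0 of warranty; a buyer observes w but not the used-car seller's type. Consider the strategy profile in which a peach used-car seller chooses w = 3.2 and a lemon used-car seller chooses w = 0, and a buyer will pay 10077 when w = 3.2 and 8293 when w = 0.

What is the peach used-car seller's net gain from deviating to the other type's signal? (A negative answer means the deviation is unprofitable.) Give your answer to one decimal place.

-1140.8

Playing w = 3.2 the peach used-car seller receives 10077 − 201 × 3.2 = 9433.8.
Deviating to w = 0 yields 8293 instead.
Gain from deviating: 8293 − 9433.8 = -1140.8.
The gain is negative, so the peach type's incentive-compatibility constraint is satisfied.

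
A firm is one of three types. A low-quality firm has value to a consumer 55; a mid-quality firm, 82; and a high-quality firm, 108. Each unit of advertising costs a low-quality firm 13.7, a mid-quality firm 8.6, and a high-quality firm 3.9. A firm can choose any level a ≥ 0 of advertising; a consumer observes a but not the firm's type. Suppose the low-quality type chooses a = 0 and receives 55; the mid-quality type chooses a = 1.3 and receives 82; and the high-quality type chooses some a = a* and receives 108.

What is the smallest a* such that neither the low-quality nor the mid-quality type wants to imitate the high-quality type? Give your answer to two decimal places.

4.32

Mid-quality type (on-path payoff 82 − 8.6×1.3 = 70.82) won't mimic when 70.82 ≥ 108 − 8.6·a*, i.e. a* ≥ 4.32.
Low-quality type (on-path payoff 55) won't mimic when 55 ≥ 108 − 13.7·a*, i.e. a* ≥ 3.87.
Both must hold, so a* = max(3.87, 4.32) = 4.32. The mid-quality type's constraint binds.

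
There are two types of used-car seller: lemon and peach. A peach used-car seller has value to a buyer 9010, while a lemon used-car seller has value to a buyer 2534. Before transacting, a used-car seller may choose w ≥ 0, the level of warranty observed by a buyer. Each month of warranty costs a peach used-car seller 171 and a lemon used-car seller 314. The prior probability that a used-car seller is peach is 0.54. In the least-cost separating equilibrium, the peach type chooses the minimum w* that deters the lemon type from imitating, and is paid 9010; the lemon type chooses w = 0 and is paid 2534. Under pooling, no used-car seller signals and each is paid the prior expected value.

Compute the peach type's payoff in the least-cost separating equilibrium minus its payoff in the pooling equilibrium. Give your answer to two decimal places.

-547.78

Least-cost separating signal: w* solves 2534 = 9010 − 314·w*, so w* = (9010 − 2534)/314 ≈ 20.6242.
Peach type's separating payoff: 9010 − 171 × w* = 9010 − 171 × (9010 − 2534)/314 = 9010 − 1107396/314 ≈ 5483.2611.
Pooling payoff: 0.54 × 9010 + 0.46 × 2534 = 6031.04.
Difference: 5483.2611 − 6031.04 = -547.7789, i.e. -547.78 to two decimal places.
The peach type would prefer the pooling outcome.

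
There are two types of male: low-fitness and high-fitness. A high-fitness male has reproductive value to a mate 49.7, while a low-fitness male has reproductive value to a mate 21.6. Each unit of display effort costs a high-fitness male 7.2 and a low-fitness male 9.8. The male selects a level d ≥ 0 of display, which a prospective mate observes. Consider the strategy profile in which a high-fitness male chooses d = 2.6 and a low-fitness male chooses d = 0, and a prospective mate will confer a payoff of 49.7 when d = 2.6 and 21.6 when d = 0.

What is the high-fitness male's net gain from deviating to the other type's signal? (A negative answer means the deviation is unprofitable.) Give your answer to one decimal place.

Playing d = 2.6 the high-fitness male receives 49.7 − 7.2 × 2.6 = 30.98.
Deviating to d = 0 yields 21.6 instead.
Gain from deviating: 21.6 − 30.98 = -9.38, i.e. -9.4 to one decimal place.
The gain is negative, so the high-fitness type's incentive-compatibility constraint is satisfied.

-9.4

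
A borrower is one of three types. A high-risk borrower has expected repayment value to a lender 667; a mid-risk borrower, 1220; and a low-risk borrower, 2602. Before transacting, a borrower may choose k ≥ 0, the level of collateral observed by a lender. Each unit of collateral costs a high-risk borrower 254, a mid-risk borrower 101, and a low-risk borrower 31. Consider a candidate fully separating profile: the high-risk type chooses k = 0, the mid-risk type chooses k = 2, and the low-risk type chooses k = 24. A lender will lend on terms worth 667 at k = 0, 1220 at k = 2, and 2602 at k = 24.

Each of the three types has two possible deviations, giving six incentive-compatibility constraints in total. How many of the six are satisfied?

High-risk (own payoff 667): to k=2 gives 1220 − 254×2 = 712 → profitable ✗; to k=24 gives 2602 − 254×24 = -3494 → no gain ✓.
Mid-risk (own payoff 1220 − 101×2 = 1018): to k=0 gives 667 → no gain ✓; to k=24 gives 2602 − 101×24 = 178 → no gain ✓.
Low-risk (own payoff 2602 − 31×24 = 1858): to k=0 gives 667 → no gain ✓; to k=2 gives 1220 − 31×2 = 1158 → no gain ✓.
5 of the 6 constraints hold; not an equilibrium.

5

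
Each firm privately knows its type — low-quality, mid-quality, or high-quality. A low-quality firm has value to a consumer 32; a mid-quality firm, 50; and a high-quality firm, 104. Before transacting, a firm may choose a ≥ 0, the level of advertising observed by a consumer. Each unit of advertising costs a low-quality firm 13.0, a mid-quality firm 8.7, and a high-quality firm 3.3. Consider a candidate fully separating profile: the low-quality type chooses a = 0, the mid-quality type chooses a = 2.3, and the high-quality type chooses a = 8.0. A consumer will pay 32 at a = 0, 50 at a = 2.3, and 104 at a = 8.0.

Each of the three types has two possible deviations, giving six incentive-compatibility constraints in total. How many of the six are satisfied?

High-quality (own payoff 104 − 3.3×8.0 = 77.6): to a=0 gives 32 → no gain ✓; to a=2.3 gives 50 − 3.3×2.3 = 42.41 → no gain ✓.
Low-quality (own payoff 32): to a=2.3 gives 50 − 13.0×2.3 = 20.1 → no gain ✓; to a=8.0 gives 104 − 13.0×8.0 = 0 → no gain ✓.
Mid-quality (own payoff 50 − 8.7×2.3 = 29.99): to a=0 gives 32 → profitable ✗; to a=8.0 gives 104 − 8.7×8.0 = 34.4 → profitable ✗.
4 of the 6 constraints hold; not an equilibrium.

4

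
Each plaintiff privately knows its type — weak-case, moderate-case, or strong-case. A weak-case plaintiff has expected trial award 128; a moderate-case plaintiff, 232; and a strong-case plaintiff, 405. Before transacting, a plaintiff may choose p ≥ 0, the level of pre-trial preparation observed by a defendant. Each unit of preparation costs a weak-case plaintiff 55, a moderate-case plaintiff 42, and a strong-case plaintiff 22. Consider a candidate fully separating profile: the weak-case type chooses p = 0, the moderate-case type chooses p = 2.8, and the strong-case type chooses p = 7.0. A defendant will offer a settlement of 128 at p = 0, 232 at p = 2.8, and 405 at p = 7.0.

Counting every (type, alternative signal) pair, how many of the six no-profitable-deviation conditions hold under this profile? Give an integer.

Strong-case (own payoff 405 − 22×7.0 = 251): to p=0 gives 128 → no gain ✓; to p=2.8 gives 232 − 22×2.8 = 170.4 → no gain ✓.
Weak-case (own payoff 128): to p=2.8 gives 232 − 55×2.8 = 78 → no gain ✓; to p=7.0 gives 405 − 55×7.0 = 20 → no gain ✓.
Moderate-case (own payoff 232 − 42×2.8 = 114.4): to p=0 gives 128 → profitable ✗; to p=7.0 gives 405 − 42×7.0 = 111 → no gain ✓.
5 of the 6 constraints hold; not an equilibrium.

5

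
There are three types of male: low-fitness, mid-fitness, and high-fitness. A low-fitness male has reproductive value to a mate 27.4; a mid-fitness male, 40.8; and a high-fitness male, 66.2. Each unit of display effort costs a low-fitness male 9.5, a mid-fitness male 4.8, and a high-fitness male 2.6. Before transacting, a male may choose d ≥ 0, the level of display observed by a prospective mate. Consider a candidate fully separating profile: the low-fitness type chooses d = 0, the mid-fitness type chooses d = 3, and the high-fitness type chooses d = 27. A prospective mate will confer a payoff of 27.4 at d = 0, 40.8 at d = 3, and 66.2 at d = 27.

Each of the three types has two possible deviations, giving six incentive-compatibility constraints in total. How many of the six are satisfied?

3

High-fitness (own payoff 66.2 − 2.6×27 = -4): to d=0 gives 27.4 → profitable ✗; to d=3 gives 40.8 − 2.6×3 = 33 → profitable ✗.
Low-fitness (own payoff 27.4): to d=3 gives 40.8 − 9.5×3 = 12.3 → no gain ✓; to d=27 gives 66.2 − 9.5×27 = -190.3 → no gain ✓.
Mid-fitness (own payoff 40.8 − 4.8×3 = 26.4): to d=0 gives 27.4 → profitable ✗; to d=27 gives 66.2 − 4.8×27 = -63.4 → no gain ✓.
3 of the 6 constraints hold; not an equilibrium.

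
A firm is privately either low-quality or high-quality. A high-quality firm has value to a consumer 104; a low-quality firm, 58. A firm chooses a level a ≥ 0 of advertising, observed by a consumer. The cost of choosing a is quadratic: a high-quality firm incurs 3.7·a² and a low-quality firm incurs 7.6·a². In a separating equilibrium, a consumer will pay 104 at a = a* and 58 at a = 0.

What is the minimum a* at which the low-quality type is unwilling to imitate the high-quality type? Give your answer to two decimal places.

2.46

The low-quality type at a = 0 receives 58; imitating at a* yields 104 − 7.6·a*².
Indifference: 58 = 104 − 7.6·a*², so a*² = (104 − 58) / 7.6 ≈ 6.0526.
a* = √6.0526 ≈ 2.46.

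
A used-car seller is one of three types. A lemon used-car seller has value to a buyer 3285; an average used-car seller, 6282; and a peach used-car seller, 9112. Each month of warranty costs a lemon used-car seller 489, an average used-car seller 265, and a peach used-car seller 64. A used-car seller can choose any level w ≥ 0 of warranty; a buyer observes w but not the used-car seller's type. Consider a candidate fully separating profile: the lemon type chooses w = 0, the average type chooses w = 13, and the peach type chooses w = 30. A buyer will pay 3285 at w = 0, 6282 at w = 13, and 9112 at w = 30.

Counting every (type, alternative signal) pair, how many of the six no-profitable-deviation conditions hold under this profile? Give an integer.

Average (own payoff 6282 − 265×13 = 2837): to w=0 gives 3285 → profitable ✗; to w=30 gives 9112 − 265×30 = 1162 → no gain ✓.
Lemon (own payoff 3285): to w=13 gives 6282 − 489×13 = -75 → no gain ✓; to w=30 gives 9112 − 489×30 = -5558 → no gain ✓.
Peach (own payoff 9112 − 64×30 = 7192): to w=0 gives 3285 → no gain ✓; to w=13 gives 6282 − 64×13 = 5450 → no gain ✓.
5 of the 6 constraints hold; not an equilibrium.

5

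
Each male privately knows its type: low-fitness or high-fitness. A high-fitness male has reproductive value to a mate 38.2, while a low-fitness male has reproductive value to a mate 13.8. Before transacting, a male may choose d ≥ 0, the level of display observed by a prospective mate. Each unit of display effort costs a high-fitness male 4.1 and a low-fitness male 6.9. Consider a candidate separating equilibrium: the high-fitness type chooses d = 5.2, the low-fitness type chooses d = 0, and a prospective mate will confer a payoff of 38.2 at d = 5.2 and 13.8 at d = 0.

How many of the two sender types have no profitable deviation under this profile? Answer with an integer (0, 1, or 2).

2

Low-fitness type: stay at 0 → 13.8; mimic → 38.2 − 6.9 × 5.2 = 2.32. IC holds (13.8 ≥ 2.32).
High-fitness type: signal → 38.2 − 4.1 × 5.2 = 16.88; deviate to 0 → 13.8. IC holds (16.88 ≥ 13.8).
2 of 2 constraints hold, so this is a separating equilibrium.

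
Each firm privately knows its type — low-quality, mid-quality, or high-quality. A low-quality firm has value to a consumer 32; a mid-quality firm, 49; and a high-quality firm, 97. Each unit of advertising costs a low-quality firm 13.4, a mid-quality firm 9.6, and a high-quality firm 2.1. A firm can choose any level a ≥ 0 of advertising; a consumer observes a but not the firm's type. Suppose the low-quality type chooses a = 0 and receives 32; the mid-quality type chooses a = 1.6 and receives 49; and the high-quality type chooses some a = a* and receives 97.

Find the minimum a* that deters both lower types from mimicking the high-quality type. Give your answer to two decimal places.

6.60

Mid-quality type (on-path payoff 49 − 9.6×1.6 = 33.64) won't mimic when 33.64 ≥ 97 − 9.6·a*, i.e. a* ≥ 6.60.
Low-quality type (on-path payoff 32) won't mimic when 32 ≥ 97 − 13.4·a*, i.e. a* ≥ 4.85.
Both must hold, so a* = max(4.85, 6.60) = 6.60. The mid-quality type's constraint binds.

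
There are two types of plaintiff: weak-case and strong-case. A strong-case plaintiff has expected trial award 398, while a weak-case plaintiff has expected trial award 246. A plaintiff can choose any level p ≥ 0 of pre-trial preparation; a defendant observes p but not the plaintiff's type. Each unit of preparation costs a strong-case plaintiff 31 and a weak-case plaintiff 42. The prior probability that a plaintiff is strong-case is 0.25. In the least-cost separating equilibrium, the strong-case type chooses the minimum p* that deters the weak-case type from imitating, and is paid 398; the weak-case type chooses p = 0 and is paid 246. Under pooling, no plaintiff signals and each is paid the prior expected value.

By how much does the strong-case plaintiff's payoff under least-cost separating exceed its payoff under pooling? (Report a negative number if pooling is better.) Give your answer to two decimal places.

Least-cost separating signal: p* solves 246 = 398 − 42·p*, so p* = (398 − 246)/42 ≈ 3.6190.
Strong-case type's separating payoff: 398 − 31 × p* = 398 − 31 × (398 − 246)/42 = 398 − 4712/42 ≈ 285.8095.
Pooling payoff: 0.25 × 398 + 0.75 × 246 = 284.
Difference: 285.8095 − 284 = 1.8095, i.e. 1.81 to two decimal places.
The strong-case type prefers to separate.

1.81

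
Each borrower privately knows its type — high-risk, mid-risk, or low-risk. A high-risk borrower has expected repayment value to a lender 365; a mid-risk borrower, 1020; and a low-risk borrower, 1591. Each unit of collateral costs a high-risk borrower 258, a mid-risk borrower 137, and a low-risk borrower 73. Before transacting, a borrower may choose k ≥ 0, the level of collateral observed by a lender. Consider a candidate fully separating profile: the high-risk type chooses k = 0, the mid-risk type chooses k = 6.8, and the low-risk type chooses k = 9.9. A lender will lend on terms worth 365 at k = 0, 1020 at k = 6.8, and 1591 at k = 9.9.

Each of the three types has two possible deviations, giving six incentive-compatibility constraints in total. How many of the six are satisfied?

Mid-risk (own payoff 1020 − 137×6.8 = 88.4): to k=0 gives 365 → profitable ✗; to k=9.9 gives 1591 − 137×9.9 = 234.7 → profitable ✗.
High-risk (own payoff 365): to k=6.8 gives 1020 − 258×6.8 = -734.4 → no gain ✓; to k=9.9 gives 1591 − 258×9.9 = -963.2 → no gain ✓.
Low-risk (own payoff 1591 − 73×9.9 = 868.3): to k=0 gives 365 → no gain ✓; to k=6.8 gives 1020 − 73×6.8 = 523.6 → no gain ✓.
4 of the 6 constraints hold; not an equilibrium.

4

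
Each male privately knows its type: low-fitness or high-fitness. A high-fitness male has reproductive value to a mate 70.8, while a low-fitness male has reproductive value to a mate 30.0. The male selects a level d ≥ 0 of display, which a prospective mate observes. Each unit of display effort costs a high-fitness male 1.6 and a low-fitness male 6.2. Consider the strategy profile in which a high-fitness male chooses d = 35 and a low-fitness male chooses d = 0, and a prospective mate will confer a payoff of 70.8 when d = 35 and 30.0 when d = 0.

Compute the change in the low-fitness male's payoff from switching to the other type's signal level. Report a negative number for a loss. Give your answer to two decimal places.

Playing d = 0 the low-fitness male receives 30.0.
Deviating to d = 35 brings payment 70.8 at cost 6.2 × 35 = 217, netting -146.2.
Gain from deviating: -146.2 − 30.0 = -176.20.
The gain is negative, so the low-fitness type's incentive-compatibility constraint is satisfied.

-176.20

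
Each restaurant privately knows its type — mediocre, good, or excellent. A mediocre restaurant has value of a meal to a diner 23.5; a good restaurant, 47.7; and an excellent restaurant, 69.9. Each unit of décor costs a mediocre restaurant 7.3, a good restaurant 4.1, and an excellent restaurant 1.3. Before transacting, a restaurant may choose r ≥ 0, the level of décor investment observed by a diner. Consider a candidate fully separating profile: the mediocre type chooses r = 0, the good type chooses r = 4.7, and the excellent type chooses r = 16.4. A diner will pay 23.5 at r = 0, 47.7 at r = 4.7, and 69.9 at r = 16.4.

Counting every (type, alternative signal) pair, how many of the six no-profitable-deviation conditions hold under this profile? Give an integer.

Good (own payoff 47.7 − 4.1×4.7 = 28.43): to r=0 gives 23.5 → no gain ✓; to r=16.4 gives 69.9 − 4.1×16.4 = 2.66 → no gain ✓.
Excellent (own payoff 69.9 − 1.3×16.4 = 48.58): to r=0 gives 23.5 → no gain ✓; to r=4.7 gives 47.7 − 1.3×4.7 = 41.59 → no gain ✓.
Mediocre (own payoff 23.5): to r=4.7 gives 47.7 − 7.3×4.7 = 13.39 → no gain ✓; to r=16.4 gives 69.9 − 7.3×16.4 = -49.82 → no gain ✓.
6 of the 6 constraints hold; this profile is a separating equilibrium.

6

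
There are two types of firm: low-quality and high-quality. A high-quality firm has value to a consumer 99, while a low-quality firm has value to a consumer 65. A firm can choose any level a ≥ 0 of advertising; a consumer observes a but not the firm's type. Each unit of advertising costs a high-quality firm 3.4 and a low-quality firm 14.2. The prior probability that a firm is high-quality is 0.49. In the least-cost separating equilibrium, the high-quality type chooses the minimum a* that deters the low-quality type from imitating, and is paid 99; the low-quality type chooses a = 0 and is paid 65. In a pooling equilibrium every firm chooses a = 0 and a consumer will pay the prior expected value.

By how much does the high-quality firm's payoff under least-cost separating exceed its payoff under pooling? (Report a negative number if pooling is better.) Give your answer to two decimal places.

Least-cost separating signal: a* solves 65 = 99 − 14.2·a*, so a* = (99 − 65)/14.2 ≈ 2.3944.
High-quality type's separating payoff: 99 − 3.4 × a* = 99 − 3.4 × (99 − 65)/14.2 = 99 − 115.6/14.2 ≈ 90.8592.
Pooling payoff: 0.49 × 99 + 0.51 × 65 = 81.66.
Difference: 90.8592 − 81.66 = 9.1992, i.e. 9.20 to two decimal places.
The high-quality type prefers to separate.

9.20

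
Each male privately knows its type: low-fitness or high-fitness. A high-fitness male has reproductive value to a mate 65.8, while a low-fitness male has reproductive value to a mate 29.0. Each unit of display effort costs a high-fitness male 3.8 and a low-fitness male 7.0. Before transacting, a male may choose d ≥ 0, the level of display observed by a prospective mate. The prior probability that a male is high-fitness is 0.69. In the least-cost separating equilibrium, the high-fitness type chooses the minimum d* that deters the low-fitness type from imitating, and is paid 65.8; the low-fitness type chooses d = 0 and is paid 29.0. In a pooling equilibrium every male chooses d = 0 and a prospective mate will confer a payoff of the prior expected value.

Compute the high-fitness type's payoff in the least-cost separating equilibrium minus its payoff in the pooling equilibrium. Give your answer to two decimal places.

Least-cost separating signal: d* solves 29.0 = 65.8 − 7.0·d*, so d* = (65.8 − 29.0)/7.0 ≈ 5.2571.
High-fitness type's separating payoff: 65.8 − 3.8 × d* = 65.8 − 3.8 × (65.8 − 29.0)/7.0 = 65.8 − 139.84/7.0 ≈ 45.8229.
Pooling payoff: 0.69 × 65.8 + 0.31 × 29.0 = 54.392.
Difference: 45.8229 − 54.392 = -8.5691, i.e. -8.57 to two decimal places.
The high-fitness type would prefer the pooling outcome.

-8.57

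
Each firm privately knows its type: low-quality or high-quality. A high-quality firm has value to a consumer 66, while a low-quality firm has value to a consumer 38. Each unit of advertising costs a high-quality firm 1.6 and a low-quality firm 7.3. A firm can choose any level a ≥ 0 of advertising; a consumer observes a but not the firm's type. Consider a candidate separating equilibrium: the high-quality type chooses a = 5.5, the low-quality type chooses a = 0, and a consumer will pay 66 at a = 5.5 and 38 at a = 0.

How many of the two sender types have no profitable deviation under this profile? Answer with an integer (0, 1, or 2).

2

High-quality type: signal → 66 − 1.6 × 5.5 = 57.2; deviate to 0 → 38. IC holds (57.2 ≥ 38).
Low-quality type: stay at 0 → 38; mimic → 66 − 7.3 × 5.5 = 25.85. IC holds (38 ≥ 25.85).
2 of 2 constraints hold, so this is a separating equilibrium.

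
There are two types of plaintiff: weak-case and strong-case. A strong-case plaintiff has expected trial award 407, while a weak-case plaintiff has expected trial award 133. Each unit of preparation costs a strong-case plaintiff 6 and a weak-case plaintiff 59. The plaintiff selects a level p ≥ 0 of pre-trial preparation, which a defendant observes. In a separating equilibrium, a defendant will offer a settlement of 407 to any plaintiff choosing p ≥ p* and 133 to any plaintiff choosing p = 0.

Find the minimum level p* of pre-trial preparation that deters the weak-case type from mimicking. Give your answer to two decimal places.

4.64

A weak-case plaintiff choosing p = 0 receives 133.
Imitating at p* instead would pay 407 at cost 59·p*, netting 407 − 59·p*.
Indifference: 133 = 407 − 59·p*, so p* = (407 − 133) / 59 ≈ 4.64.
At p* the weak-case type's incentive constraint just binds; the strong-case type strictly prefers p* since its per-unit cost is lower.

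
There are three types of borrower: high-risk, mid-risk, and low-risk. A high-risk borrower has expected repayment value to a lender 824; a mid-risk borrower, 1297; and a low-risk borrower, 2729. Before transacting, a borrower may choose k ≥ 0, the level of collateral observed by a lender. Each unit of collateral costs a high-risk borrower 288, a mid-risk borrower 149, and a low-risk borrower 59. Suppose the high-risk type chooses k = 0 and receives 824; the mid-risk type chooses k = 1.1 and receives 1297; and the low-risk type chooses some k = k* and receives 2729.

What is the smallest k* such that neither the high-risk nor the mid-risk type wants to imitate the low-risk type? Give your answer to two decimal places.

High-risk type (on-path payoff 824) won't mimic when 824 ≥ 2729 − 288·k*, i.e. k* ≥ 6.61.
Mid-risk type (on-path payoff 1297 − 149×1.1 = 1133.1) won't mimic when 1133.1 ≥ 2729 − 149·k*, i.e. k* ≥ 10.71.
Both must hold, so k* = max(6.61, 10.71) = 10.71. The mid-risk type's constraint binds.

10.71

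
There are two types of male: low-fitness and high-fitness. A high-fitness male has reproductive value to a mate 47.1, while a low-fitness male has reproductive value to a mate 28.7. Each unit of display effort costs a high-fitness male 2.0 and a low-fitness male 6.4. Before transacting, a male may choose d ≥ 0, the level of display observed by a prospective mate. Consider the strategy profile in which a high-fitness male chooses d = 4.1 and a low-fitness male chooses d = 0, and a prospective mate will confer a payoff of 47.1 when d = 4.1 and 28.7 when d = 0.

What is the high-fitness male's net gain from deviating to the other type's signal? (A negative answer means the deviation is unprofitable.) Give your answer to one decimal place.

-10.2

Playing d = 4.1 the high-fitness male receives 47.1 − 2.0 × 4.1 = 38.9.
Deviating to d = 0 yields 28.7 instead.
Gain from deviating: 28.7 − 38.9 = -10.2.
The gain is negative, so the high-fitness type's incentive-compatibility constraint is satisfied.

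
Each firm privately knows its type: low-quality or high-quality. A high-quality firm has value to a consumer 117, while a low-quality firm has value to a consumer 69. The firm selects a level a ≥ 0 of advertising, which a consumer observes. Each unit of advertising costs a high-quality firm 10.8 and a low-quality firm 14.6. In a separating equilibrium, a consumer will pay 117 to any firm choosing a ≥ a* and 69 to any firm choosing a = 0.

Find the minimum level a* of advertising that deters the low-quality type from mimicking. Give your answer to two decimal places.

3.29

A low-quality firm choosing a = 0 receives 69.
Imitating at a* instead would pay 117 at cost 14.6·a*, netting 117 − 14.6·a*.
Indifference: 69 = 117 − 14.6·a*, so a* = (117 − 69) / 14.6 ≈ 3.29.
At a* the low-quality type's incentive constraint just binds; the high-quality type strictly prefers a* since its per-unit cost is lower.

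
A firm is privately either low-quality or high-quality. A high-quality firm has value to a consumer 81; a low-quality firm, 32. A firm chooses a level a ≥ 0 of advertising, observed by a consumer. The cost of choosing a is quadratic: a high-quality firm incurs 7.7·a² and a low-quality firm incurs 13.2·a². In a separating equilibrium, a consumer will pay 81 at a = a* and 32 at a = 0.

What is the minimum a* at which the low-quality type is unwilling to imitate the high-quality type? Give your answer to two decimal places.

1.93

The low-quality type at a = 0 receives 32; imitating at a* yields 81 − 13.2·a*².
Indifference: 32 = 81 − 13.2·a*², so a*² = (81 − 32) / 13.2 ≈ 3.7121.
a* = √3.7121 ≈ 1.93.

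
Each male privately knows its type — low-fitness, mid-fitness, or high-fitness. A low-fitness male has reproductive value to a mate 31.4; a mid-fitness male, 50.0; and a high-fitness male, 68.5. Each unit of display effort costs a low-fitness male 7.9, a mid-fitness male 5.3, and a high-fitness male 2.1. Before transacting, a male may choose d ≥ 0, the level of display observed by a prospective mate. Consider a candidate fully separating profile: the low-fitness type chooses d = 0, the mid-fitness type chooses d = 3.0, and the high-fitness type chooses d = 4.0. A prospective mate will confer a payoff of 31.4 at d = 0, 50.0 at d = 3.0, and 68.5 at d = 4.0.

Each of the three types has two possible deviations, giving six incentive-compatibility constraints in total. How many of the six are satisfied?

4

Low-fitness (own payoff 31.4): to d=3.0 gives 50.0 − 7.9×3.0 = 26.3 → no gain ✓; to d=4.0 gives 68.5 − 7.9×4.0 = 36.9 → profitable ✗.
Mid-fitness (own payoff 50.0 − 5.3×3.0 = 34.1): to d=0 gives 31.4 → no gain ✓; to d=4.0 gives 68.5 − 5.3×4.0 = 47.3 → profitable ✗.
High-fitness (own payoff 68.5 − 2.1×4.0 = 60.1): to d=0 gives 31.4 → no gain ✓; to d=3.0 gives 50.0 − 2.1×3.0 = 43.7 → no gain ✓.
4 of the 6 constraints hold; not an equilibrium.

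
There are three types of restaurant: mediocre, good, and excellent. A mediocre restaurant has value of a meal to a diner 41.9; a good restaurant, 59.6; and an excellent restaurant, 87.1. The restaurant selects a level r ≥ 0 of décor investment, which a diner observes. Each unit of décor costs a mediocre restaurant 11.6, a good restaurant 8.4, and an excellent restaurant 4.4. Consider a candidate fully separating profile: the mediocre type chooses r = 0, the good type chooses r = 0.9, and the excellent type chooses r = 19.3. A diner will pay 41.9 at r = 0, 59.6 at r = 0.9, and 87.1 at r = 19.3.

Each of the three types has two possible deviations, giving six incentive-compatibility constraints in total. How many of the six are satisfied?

3

Excellent (own payoff 87.1 − 4.4×19.3 = 2.18): to r=0 gives 41.9 → profitable ✗; to r=0.9 gives 59.6 − 4.4×0.9 = 55.64 → profitable ✗.
Good (own payoff 59.6 − 8.4×0.9 = 52.04): to r=0 gives 41.9 → no gain ✓; to r=19.3 gives 87.1 − 8.4×19.3 = -75.02 → no gain ✓.
Mediocre (own payoff 41.9): to r=0.9 gives 59.6 − 11.6×0.9 = 49.16 → profitable ✗; to r=19.3 gives 87.1 − 11.6×19.3 = -136.78 → no gain ✓.
3 of the 6 constraints hold; not an equilibrium.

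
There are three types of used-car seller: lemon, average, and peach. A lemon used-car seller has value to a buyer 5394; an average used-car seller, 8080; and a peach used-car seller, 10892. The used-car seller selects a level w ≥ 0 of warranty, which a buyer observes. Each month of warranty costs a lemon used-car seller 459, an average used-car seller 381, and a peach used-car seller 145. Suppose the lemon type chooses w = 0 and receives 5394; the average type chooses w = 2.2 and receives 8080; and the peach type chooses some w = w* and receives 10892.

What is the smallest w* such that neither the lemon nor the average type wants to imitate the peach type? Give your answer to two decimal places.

11.98

Lemon type (on-path payoff 5394) won't mimic when 5394 ≥ 10892 − 459·w*, i.e. w* ≥ 11.98.
Average type (on-path payoff 8080 − 381×2.2 = 7241.8) won't mimic when 7241.8 ≥ 10892 − 381·w*, i.e. w* ≥ 9.58.
Both must hold, so w* = max(11.98, 9.58) = 11.98. The lemon type's constraint binds.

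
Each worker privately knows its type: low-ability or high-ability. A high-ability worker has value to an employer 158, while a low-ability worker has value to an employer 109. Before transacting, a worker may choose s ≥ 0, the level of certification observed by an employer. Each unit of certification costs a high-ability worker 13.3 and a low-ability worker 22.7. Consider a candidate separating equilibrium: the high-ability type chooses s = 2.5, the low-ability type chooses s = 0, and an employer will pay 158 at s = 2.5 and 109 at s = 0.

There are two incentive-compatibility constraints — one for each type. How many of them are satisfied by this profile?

2

Low-ability type: stay at 0 → 109; mimic → 158 − 22.7 × 2.5 = 101.25. IC holds (109 ≥ 101.25).
High-ability type: signal → 158 − 13.3 × 2.5 = 124.75; deviate to 0 → 109. IC holds (124.75 ≥ 109).
2 of 2 constraints hold, so this is a separating equilibrium.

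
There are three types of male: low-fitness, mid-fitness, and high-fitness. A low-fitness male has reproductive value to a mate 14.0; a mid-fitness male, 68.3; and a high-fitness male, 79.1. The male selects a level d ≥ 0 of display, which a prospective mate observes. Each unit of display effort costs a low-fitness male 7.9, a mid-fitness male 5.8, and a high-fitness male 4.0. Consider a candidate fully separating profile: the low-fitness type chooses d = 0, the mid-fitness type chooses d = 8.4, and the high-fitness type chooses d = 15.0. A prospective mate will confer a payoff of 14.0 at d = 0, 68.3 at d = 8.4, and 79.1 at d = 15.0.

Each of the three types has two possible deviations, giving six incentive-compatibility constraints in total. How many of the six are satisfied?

High-fitness (own payoff 79.1 − 4.0×15.0 = 19.1): to d=0 gives 14.0 → no gain ✓; to d=8.4 gives 68.3 − 4.0×8.4 = 34.7 → profitable ✗.
Mid-fitness (own payoff 68.3 − 5.8×8.4 = 19.58): to d=0 gives 14.0 → no gain ✓; to d=15.0 gives 79.1 − 5.8×15.0 = -7.9 → no gain ✓.
Low-fitness (own payoff 14.0): to d=8.4 gives 68.3 − 7.9×8.4 = 1.94 → no gain ✓; to d=15.0 gives 79.1 − 7.9×15.0 = -39.4 → no gain ✓.
5 of the 6 constraints hold; not an equilibrium.

5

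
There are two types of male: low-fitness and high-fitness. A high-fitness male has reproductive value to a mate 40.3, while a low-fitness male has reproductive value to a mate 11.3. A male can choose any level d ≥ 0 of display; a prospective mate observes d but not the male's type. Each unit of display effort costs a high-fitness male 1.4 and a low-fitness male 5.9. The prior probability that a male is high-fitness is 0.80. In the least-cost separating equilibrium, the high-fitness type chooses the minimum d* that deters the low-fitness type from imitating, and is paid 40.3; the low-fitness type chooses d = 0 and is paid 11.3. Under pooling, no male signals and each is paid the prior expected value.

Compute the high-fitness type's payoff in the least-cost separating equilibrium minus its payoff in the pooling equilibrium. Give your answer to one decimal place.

-1.1

Least-cost separating signal: d* solves 11.3 = 40.3 − 5.9·d*, so d* = (40.3 − 11.3)/5.9 ≈ 4.9153.
High-fitness type's separating payoff: 40.3 − 1.4 × d* = 40.3 − 1.4 × (40.3 − 11.3)/5.9 = 40.3 − 40.6/5.9 ≈ 33.419.
Pooling payoff: 0.80 × 40.3 + 0.20 × 11.3 = 34.5.
Difference: 33.419 − 34.5 = -1.081, i.e. -1.1 to one decimal place.
The high-fitness type would prefer the pooling outcome.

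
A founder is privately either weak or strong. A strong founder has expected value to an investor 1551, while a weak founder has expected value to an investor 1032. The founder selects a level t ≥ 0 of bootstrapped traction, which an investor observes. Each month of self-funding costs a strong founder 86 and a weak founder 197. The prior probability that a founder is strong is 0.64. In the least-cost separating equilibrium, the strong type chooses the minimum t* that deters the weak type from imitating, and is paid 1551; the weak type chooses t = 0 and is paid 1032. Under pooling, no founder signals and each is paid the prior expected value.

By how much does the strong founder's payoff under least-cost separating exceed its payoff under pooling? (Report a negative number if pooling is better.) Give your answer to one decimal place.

-39.7

Least-cost separating signal: t* solves 1032 = 1551 − 197·t*, so t* = (1551 − 1032)/197 ≈ 2.6345.
Strong type's separating payoff: 1551 − 86 × t* = 1551 − 86 × (1551 − 1032)/197 = 1551 − 44634/197 ≈ 1324.431.
Pooling payoff: 0.64 × 1551 + 0.36 × 1032 = 1364.16.
Difference: 1324.431 − 1364.16 = -39.729, i.e. -39.7 to one decimal place.
The strong type would prefer the pooling outcome.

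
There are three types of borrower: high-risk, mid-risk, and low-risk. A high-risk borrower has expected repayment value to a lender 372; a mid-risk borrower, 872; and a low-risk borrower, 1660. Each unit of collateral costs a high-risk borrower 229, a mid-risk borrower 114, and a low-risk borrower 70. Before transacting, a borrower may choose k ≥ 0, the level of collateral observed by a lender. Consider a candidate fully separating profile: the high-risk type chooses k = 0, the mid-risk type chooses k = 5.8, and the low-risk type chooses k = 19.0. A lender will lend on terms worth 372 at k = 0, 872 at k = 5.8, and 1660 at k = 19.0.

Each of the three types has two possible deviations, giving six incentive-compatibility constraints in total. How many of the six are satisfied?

Low-risk (own payoff 1660 − 70×19.0 = 330): to k=0 gives 372 → profitable ✗; to k=5.8 gives 872 − 70×5.8 = 466 → profitable ✗.
High-risk (own payoff 372): to k=5.8 gives 872 − 229×5.8 = -456.2 → no gain ✓; to k=19.0 gives 1660 − 229×19.0 = -2691 → no gain ✓.
Mid-risk (own payoff 872 − 114×5.8 = 210.8): to k=0 gives 372 → profitable ✗; to k=19.0 gives 1660 − 114×19.0 = -506 → no gain ✓.
3 of the 6 constraints hold; not an equilibrium.

3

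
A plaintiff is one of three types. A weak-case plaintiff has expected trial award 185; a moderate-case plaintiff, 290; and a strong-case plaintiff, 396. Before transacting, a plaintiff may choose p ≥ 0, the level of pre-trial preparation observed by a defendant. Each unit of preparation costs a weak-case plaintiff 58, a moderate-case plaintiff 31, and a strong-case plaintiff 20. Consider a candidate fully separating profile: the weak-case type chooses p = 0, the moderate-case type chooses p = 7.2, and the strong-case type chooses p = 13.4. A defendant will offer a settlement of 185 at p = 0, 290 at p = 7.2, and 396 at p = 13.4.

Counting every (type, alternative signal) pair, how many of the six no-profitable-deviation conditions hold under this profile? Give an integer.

3

Weak-case (own payoff 185): to p=7.2 gives 290 − 58×7.2 = -127.6 → no gain ✓; to p=13.4 gives 396 − 58×13.4 = -381.2 → no gain ✓.
Moderate-case (own payoff 290 − 31×7.2 = 66.8): to p=0 gives 185 → profitable ✗; to p=13.4 gives 396 − 31×13.4 = -19.4 → no gain ✓.
Strong-case (own payoff 396 − 20×13.4 = 128): to p=0 gives 185 → profitable ✗; to p=7.2 gives 290 − 20×7.2 = 146 → profitable ✗.
3 of the 6 constraints hold; not an equilibrium.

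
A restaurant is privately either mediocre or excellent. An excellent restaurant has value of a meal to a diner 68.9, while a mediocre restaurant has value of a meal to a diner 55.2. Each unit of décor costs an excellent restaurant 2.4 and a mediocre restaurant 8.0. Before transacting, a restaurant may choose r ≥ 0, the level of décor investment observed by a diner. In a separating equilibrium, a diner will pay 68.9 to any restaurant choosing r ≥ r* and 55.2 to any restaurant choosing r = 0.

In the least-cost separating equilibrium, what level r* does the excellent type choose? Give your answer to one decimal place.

1.7

A mediocre restaurant choosing r = 0 receives 55.2.
Imitating at r* instead would pay 68.9 at cost 8.0·r*, netting 68.9 − 8.0·r*.
Indifference: 55.2 = 68.9 − 8.0·r*, so r* = (68.9 − 55.2) / 8.0 ≈ 1.7.
This is the mediocre type's binding incentive-compatibility constraint; any r ≥ 1.7 sustains separation on that side.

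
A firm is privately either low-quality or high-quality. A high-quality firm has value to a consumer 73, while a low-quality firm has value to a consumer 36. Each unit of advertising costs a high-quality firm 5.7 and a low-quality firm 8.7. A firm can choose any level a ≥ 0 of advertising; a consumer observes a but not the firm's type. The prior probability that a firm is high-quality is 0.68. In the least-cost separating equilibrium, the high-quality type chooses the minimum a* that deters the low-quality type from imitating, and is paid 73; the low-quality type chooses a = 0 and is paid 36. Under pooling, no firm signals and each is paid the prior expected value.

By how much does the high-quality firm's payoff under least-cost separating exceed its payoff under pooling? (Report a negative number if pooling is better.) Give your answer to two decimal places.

Least-cost separating signal: a* solves 36 = 73 − 8.7·a*, so a* = (73 − 36)/8.7 ≈ 4.2529.
High-quality type's separating payoff: 73 − 5.7 × a* = 73 − 5.7 × (73 − 36)/8.7 = 73 − 210.9/8.7 ≈ 48.7586.
Pooling payoff: 0.68 × 73 + 0.32 × 36 = 61.16.
Difference: 48.7586 − 61.16 = -12.4014, i.e. -12.40 to two decimal places.
The high-quality type would prefer the pooling outcome.

-12.40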